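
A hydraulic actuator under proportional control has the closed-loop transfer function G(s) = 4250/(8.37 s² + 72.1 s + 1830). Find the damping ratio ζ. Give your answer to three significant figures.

ζ ≈ 0.291

Dividing through by 8.37: denominator becomes s² + 8.614 s + 218.6.
So ω_n = √218.6 = 14.8 rad/s and ζ = 8.614/(2·14.8) = 0.291.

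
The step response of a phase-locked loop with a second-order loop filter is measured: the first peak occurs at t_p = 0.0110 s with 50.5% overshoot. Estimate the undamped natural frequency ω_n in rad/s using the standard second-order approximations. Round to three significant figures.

The overshoot fixes ζ = −ln(OS)/√(π²+ln²(OS)) = 0.213.
From t_p = π/ω_d, ω_d = π/0.0110 = 286 rad/s, so ω_n = ω_d/√(1−ζ²) = 292 rad/s.

ω_n ≈ 292 rad/s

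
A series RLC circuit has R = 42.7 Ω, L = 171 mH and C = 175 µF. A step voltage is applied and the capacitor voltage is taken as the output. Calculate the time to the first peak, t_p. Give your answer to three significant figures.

For a series RLC circuit (capacitor voltage as output), ω_n = 1/√(LC) = 1/√(171 mH · 175 µF) = 183 rad/s.
ζ = (R/2)·√(C/L) = (42.7/2)·√(175 µF/171 mH) = 0.683.
The damped frequency ω_d = ω_n√(1−ζ²) = 134 rad/s. t_p = π/ω_d = 0.0235 s.

t_p ≈ 0.0235 s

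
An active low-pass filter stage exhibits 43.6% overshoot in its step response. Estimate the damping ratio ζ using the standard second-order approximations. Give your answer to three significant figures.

From %OS = 100·exp(−πζ/√(1−ζ²)), invert to get ζ = −ln(OS)/√(π² + ln²(OS)) with OS = 0.436.
−ln 0.436 = 0.8301, so ζ = 0.8301/√(π² + 0.6891) = 0.255.

ζ ≈ 0.255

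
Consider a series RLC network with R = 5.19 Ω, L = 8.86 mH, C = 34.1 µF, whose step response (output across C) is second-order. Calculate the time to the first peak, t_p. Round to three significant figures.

For a series RLC circuit (capacitor voltage as output), ω_n = 1/√(LC) = 1/√(8.86 mH · 34.1 µF) = 1820 rad/s.
ζ = (R/2)·√(C/L) = (5.19/2)·√(34.1 µF/8.86 mH) = 0.161.
ω_d = 1820·√(1 − 0.161²) = 1800 rad/s. t_p = π/ω_d = 0.00175 s.

t_p ≈ 0.00175 s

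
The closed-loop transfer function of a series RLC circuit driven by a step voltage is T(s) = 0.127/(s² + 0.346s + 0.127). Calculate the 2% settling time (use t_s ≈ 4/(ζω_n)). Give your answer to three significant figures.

ω_n = √0.127 = 0.356 rad/s; ζ = 0.346/(2·0.356) = 0.485.
t_s ≈ 4/(ζω_n) = 4/(0.485·0.356) = 23.1 s.

t_s ≈ 23.1 s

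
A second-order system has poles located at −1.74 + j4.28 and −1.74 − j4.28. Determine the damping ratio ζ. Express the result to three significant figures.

The poles are at −σ ± jω_d with σ = 1.74 and ω_d = 4.28, so ω_n = √(σ²+ω_d²) = 4.62 rad/s and ζ = σ/ω_n = 0.377.

ζ ≈ 0.377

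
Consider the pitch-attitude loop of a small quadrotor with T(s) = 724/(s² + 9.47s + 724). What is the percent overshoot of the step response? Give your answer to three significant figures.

Matching coefficients with s² + 2ζω_n s + ω_n² gives ω_n² = 724 ⇒ ω_n = 26.9 rad/s, and ζ = 9.47/(2ω_n) = 0.176.
%OS = 100 e^{−πζ/√(1−ζ²)} with ζ = 0.176 gives 57.0%.

%OS ≈ 57.0%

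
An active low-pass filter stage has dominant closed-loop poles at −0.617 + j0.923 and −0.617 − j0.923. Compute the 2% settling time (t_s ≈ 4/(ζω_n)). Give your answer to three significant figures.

For poles at −σ ± jω_d, ζω_n = σ = 0.617, so t_s ≈ 4/σ = 6.48 s.

t_s ≈ 6.48 s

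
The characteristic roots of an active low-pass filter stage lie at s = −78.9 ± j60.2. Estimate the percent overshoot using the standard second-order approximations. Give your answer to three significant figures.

%OS ≈ 1.63%

|pole| = ω_n = √(78.9² + 60.2²) = 99.2 rad/s; ζ = cos θ = σ/ω_n = 0.795.
%OS = 100·exp(−πζ/√(1−ζ²)) = 1.63%.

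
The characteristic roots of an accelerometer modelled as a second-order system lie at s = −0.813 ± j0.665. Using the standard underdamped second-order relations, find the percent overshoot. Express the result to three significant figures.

The poles are at −σ ± jω_d with σ = 0.813 and ω_d = 0.665, so ω_n = √(σ²+ω_d²) = 1.05 rad/s and ζ = σ/ω_n = 0.774.
%OS = 100·exp(−πζ/√(1−ζ²)) = 2.15%.

%OS ≈ 2.15%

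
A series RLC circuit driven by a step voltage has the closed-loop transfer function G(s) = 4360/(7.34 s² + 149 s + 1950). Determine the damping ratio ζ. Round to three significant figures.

ζ ≈ 0.623

Dividing through by 7.34: denominator becomes s² + 20.30 s + 265.7.
So ω_n = √265.7 = 16.3 rad/s and ζ = 20.30/(2·16.3) = 0.623.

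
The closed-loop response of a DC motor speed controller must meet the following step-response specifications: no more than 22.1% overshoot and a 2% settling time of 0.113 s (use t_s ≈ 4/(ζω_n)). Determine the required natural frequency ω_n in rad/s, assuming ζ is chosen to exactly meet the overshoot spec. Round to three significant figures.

ζ = −ln(OS)/√(π² + (ln OS)²). With OS = 0.221, ln OS = −1.510 and ζ = 1.510/3.485 = 0.433.
From t_s ≈ 4/(ζω_n): ω_n = 4/(ζ·t_s) = 4/(0.433·0.113) = 81.7 rad/s.

ω_n ≈ 81.7 rad/s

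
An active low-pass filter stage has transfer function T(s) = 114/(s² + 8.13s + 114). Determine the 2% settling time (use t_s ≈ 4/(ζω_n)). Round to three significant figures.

t_s ≈ 0.984 s

Comparing the denominator to s² + 2ζω_n s + ω_n²: ω_n = √114 = 10.7 rad/s, and 2ζω_n = 8.13 so ζ = 8.13/(2·10.7) = 0.381.
t_s ≈ 4/(ζω_n) = 4/(0.381·10.7) = 0.984 s.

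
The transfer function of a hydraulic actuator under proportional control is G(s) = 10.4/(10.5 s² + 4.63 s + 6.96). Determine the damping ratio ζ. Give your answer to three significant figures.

ζ ≈ 0.271

Dividing through by 10.5: denominator becomes s² + 0.4410 s + 0.6629.
So ω_n = √0.6629 = 0.814 rad/s and ζ = 0.4410/(2·0.814) = 0.271.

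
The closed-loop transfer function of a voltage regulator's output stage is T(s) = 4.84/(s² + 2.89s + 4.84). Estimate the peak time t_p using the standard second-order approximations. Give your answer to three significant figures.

Matching coefficients with s² + 2ζω_n s + ω_n² gives ω_n² = 4.84 ⇒ ω_n = 2.20 rad/s, and ζ = 2.89/(2ω_n) = 0.657.
ω_d = 2.20·√(1 − 0.657²) = 1.66 rad/s. Then t_p = π/ω_d = 1.89 s.

t_p ≈ 1.89 s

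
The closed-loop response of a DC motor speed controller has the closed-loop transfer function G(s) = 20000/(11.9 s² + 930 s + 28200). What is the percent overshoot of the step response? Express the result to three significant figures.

Dividing through by 11.9: denominator becomes s² + 78.15 s + 2370.
So ω_n = √2370 = 48.7 rad/s and ζ = 78.15/(2·48.7) = 0.803.
Overshoot: exp(−π·0.803/√(1−0.803²)) = 0.0146, i.e. 1.46%.

%OS ≈ 1.46%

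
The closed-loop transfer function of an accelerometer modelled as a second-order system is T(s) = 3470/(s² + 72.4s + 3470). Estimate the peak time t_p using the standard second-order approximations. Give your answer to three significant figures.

Matching coefficients with s² + 2ζω_n s + ω_n² gives ω_n² = 3470 ⇒ ω_n = 58.9 rad/s, and ζ = 72.4/(2ω_n) = 0.615.
ω_d = ω_n√(1−ζ²) = 46.5 rad/s. Then t_p = π/ω_d = 0.0676 s.

t_p ≈ 0.0676 s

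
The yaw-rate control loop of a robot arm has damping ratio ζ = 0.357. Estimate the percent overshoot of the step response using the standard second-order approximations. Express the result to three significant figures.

For an underdamped second-order system, %OS = 100·exp(−πζ/√(1−ζ²)).
πζ/√(1−ζ²) = π·0.357/√(1−0.127) = 1.201, so %OS = 100·e^(−1.201) = 30.1%.

%OS ≈ 30.1%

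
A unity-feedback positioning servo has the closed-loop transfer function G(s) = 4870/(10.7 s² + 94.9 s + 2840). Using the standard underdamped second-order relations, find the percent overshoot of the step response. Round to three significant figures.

%OS ≈ 41.1%

Dividing through by 10.7: denominator becomes s² + 8.869 s + 265.4.
So ω_n = √265.4 = 16.3 rad/s and ζ = 8.869/(2·16.3) = 0.272.
%OS = 100 e^{−πζ/√(1−ζ²)} with ζ = 0.272 gives 41.1%.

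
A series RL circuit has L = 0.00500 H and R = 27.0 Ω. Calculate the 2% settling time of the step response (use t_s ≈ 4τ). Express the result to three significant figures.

τ = L/R = 0.00500/27.0 = 0.000185 s.
t_s ≈ 4τ = 0.000741 s.

t_s ≈ 0.000741 s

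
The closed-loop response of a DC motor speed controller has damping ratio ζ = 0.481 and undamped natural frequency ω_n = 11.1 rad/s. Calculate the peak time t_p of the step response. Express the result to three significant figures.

The damped frequency is ω_d = ω_n√(1−ζ²) = 11.1·√(1−0.231) = 9.73 rad/s.
Peak time t_p = π/ω_d = π/9.73 = 0.323 s.

t_p ≈ 0.323 s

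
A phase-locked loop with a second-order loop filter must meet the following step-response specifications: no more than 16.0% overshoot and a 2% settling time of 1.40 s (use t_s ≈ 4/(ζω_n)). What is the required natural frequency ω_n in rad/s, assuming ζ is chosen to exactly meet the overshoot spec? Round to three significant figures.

ω_n ≈ 5.67 rad/s

ζ = −ln(OS)/√(π² + (ln OS)²). With OS = 0.160, ln OS = −1.833 and ζ = 1.833/3.637 = 0.504.
From t_s ≈ 4/(ζω_n): ω_n = 4/(ζ·t_s) = 4/(0.504·1.40) = 5.67 rad/s.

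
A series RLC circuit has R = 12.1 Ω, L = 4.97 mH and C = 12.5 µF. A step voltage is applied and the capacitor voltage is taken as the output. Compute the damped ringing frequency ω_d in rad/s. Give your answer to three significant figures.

ω_d ≈ 3820 rad/s

For a series RLC circuit (capacitor voltage as output), ω_n = 1/√(LC) = 1/√(4.97 mH · 12.5 µF) = 4010 rad/s.
ζ = (R/2)·√(C/L) = (12.1/2)·√(12.5 µF/4.97 mH) = 0.303.
ω_d = ω_n√(1−ζ²) = 3820 rad/s.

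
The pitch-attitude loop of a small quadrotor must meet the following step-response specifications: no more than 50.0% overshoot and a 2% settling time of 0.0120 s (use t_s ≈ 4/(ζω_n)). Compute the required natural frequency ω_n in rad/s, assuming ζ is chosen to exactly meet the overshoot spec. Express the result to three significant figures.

ζ = −ln(OS)/√(π² + (ln OS)²). With OS = 0.500, ln OS = −0.6931 and ζ = 0.6931/3.217 = 0.215.
From t_s ≈ 4/(ζω_n): ω_n = 4/(ζ·t_s) = 4/(0.215·0.0120) = 1550 rad/s.

ω_n ≈ 1550 rad/s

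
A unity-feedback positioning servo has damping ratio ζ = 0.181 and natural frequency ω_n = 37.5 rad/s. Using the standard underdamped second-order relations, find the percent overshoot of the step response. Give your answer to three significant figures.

For an underdamped second-order system, %OS = 100·exp(−πζ/√(1−ζ²)).
πζ/√(1−ζ²) = π·0.181/√(1−0.0328) = 0.5782, so %OS = 100·e^(−0.5782) = 56.1%.

%OS ≈ 56.1%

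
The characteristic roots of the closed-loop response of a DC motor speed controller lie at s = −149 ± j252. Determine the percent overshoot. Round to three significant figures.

%OS ≈ 15.6%

|pole| = ω_n = √(149² + 252²) = 293 rad/s; ζ = cos θ = σ/ω_n = 0.509.
%OS = 100 e^{−πζ/√(1−ζ²)} with ζ = 0.509 gives 15.6%.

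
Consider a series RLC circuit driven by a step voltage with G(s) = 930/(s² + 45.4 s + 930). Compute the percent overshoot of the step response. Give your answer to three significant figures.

ω_n = √930 = 30.5 rad/s; ζ = 45.4/(2·30.5) = 0.744.
Overshoot: exp(−π·0.744/√(1−0.744²)) = 0.0301, i.e. 3.01%.

%OS ≈ 3.01%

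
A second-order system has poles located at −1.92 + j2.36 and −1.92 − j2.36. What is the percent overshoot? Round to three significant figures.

With σ = 1.92, ω_d = 2.36: ω_n = √(σ²+ω_d²) = 3.04 rad/s, ζ = σ/ω_n = 0.631.
%OS = 100 e^{−πζ/√(1−ζ²)} with ζ = 0.631 gives 7.76%.

%OS ≈ 7.76%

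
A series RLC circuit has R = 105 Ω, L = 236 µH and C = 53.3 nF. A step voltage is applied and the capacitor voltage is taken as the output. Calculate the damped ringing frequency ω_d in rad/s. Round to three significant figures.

ω_d ≈ 173000 rad/s

For a series RLC circuit (capacitor voltage as output), ω_n = 1/√(LC) = 1/√(236 µH · 53.3 nF) = 282000 rad/s.
ζ = (R/2)·√(C/L) = (105/2)·√(53.3 nF/236 µH) = 0.789.
ω_d = 282000·√(1 − 0.789²) = 173000 rad/s.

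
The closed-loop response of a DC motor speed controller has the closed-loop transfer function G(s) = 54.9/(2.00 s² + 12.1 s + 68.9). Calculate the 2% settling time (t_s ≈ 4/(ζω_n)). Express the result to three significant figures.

t_s ≈ 1.32 s

Dividing through by 2.00: denominator becomes s² + 6.050 s + 34.45.
So ω_n = √34.45 = 5.87 rad/s and ζ = 6.050/(2·5.87) = 0.515.
t_s ≈ 4/(ζω_n) = 1.32 s.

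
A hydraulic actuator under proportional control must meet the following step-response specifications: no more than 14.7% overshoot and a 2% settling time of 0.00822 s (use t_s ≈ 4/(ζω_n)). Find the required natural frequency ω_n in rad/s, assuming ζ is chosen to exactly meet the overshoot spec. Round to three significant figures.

From %OS = 100·exp(−πζ/√(1−ζ²)), invert to get ζ = −ln(OS)/√(π² + ln²(OS)) with OS = 0.147.
−ln 0.147 = 1.917, so ζ = 1.917/√(π² + 3.676) = 0.521.
Then ω_n = 4/(ζ t_s) = 4/(0.521 × 0.00822) = 934 rad/s.

ω_n ≈ 934 rad/s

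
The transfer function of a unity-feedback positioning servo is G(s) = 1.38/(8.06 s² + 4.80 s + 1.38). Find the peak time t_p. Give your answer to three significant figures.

Dividing through by 8.06: denominator becomes s² + 0.5955 s + 0.1712.
So ω_n = √0.1712 = 0.414 rad/s and ζ = 0.5955/(2·0.414) = 0.720.
The damped frequency ω_d = ω_n√(1−ζ²) = 0.287 rad/s. t_p = π/ω_d = 10.9 s.

t_p ≈ 10.9 s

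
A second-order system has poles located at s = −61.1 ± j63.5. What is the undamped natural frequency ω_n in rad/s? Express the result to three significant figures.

|pole| = ω_n = √(61.1² + 63.5²) = 88.1 rad/s; ζ = cos θ = σ/ω_n = 0.693.

ω_n ≈ 88.1 rad/s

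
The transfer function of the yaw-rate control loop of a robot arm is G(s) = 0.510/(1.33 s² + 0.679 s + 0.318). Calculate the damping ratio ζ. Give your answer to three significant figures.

Dividing through by 1.33: denominator becomes s² + 0.5105 s + 0.2391.
So ω_n = √0.2391 = 0.489 rad/s and ζ = 0.5105/(2·0.489) = 0.522.

ζ ≈ 0.522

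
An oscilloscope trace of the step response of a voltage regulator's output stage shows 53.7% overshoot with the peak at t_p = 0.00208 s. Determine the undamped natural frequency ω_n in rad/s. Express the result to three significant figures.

The overshoot fixes ζ = −ln(OS)/√(π²+ln²(OS)) = 0.194.
t_p = π/ω_d ⇒ ω_d = 1510 rad/s; then ω_n = ω_d/√(1−ζ²) = 1540 rad/s.

ω_n ≈ 1540 rad/s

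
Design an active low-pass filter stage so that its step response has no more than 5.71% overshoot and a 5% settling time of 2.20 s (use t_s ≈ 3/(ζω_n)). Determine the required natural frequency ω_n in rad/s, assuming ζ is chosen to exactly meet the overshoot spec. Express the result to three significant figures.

Inverting the overshoot relation: ζ = |ln 0.0571|/√(π² + ln²0.0571) = 0.674.
From t_s ≈ 3/(ζω_n): ω_n = 3/(ζ·t_s) = 3/(0.674·2.20) = 2.02 rad/s.

ω_n ≈ 2.02 rad/s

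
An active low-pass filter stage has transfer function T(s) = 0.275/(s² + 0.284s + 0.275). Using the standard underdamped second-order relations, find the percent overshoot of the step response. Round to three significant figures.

%OS ≈ 41.3%

Matching coefficients with s² + 2ζω_n s + ω_n² gives ω_n² = 0.275 ⇒ ω_n = 0.524 rad/s, and ζ = 0.284/(2ω_n) = 0.271.
%OS = 100 e^{−πζ/√(1−ζ²)} with ζ = 0.271 gives 41.3%.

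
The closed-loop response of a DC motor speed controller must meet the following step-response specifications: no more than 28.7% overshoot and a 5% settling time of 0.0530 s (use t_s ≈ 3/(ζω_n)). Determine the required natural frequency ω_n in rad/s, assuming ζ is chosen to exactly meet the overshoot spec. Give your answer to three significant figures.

ζ = −ln(OS)/√(π² + (ln OS)²). With OS = 0.287, ln OS = −1.248 and ζ = 1.248/3.381 = 0.369.
Then ω_n = 3/(ζ t_s) = 3/(0.369 × 0.0530) = 153 rad/s.

ω_n ≈ 153 rad/s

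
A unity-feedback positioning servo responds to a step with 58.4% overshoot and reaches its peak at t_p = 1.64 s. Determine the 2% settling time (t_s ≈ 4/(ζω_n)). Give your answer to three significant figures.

t_s ≈ 12.2 s

From the overshoot, ζ = −ln(OS)/√(π²+ln²(OS)) = 0.169.
From t_p = π/ω_d, ω_d = π/1.64 = 1.92 rad/s, so ω_n = ω_d/√(1−ζ²) = 1.94 rad/s.
t_s ≈ 4/(ζω_n) = 4/(0.169·1.94) = 12.2 s.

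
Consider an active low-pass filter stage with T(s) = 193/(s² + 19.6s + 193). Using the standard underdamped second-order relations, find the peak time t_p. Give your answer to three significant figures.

Comparing the denominator to s² + 2ζω_n s + ω_n²: ω_n = √193 = 13.9 rad/s, and 2ζω_n = 19.6 so ζ = 19.6/(2·13.9) = 0.705.
ω_d = 13.9·√(1 − 0.705²) = 9.85 rad/s. Then t_p = π/ω_d = 0.319 s.

t_p ≈ 0.319 s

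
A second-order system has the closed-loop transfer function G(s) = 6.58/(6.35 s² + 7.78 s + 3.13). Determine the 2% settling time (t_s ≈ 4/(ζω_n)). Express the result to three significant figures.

Dividing through by 6.35: denominator becomes s² + 1.225 s + 0.4929.
So ω_n = √0.4929 = 0.702 rad/s and ζ = 1.225/(2·0.702) = 0.873.
t_s ≈ 4/(ζω_n) = 6.53 s.

t_s ≈ 6.53 s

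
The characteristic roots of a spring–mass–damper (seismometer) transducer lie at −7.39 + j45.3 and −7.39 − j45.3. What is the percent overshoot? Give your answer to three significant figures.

|pole| = ω_n = √(7.39² + 45.3²) = 45.9 rad/s; ζ = cos θ = σ/ω_n = 0.161.
%OS = 100 e^{−πζ/√(1−ζ²)} with ζ = 0.161 gives 59.9%.

%OS ≈ 59.9%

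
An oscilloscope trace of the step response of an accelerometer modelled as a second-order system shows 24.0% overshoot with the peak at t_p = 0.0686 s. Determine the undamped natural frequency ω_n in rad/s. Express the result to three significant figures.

ω_n ≈ 50.3 rad/s

From the overshoot, ζ = −ln(OS)/√(π²+ln²(OS)) = 0.414.
t_p = π/ω_d ⇒ ω_d = 45.8 rad/s; then ω_n = ω_d/√(1−ζ²) = 50.3 rad/s.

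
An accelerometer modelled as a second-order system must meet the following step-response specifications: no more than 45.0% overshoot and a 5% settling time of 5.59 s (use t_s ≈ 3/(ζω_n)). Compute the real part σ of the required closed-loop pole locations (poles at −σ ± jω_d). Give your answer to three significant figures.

The settling-time spec alone fixes σ = ζω_n = 3/t_s = 3/5.59 = 0.537.
(Overshoot then fixes ζ = 0.246 and hence ω_d = σ·√(1−ζ²)/ζ = 2.11 rad/s.)

σ ≈ 0.537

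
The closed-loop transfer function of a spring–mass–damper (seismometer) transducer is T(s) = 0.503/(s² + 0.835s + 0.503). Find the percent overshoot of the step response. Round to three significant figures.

%OS ≈ 10.1%

Comparing the denominator to s² + 2ζω_n s + ω_n²: ω_n = √0.503 = 0.709 rad/s, and 2ζω_n = 0.835 so ζ = 0.835/(2·0.709) = 0.589.
Overshoot: exp(−π·0.589/√(1−0.589²)) = 0.101, i.e. 10.1%.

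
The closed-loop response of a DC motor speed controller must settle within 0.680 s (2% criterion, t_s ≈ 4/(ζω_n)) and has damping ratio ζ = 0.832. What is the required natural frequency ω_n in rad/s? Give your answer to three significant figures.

ω_n ≈ 7.07 rad/s

Rearranging t_s ≈ 4/(ζω_n) gives ω_n = 4/(ζ·t_s) = 4/(0.832 × 0.680) = 7.07 rad/s.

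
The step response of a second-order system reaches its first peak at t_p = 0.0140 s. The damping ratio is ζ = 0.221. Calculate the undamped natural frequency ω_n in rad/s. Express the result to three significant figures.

Peak time t_p = π/ω_d, so ω_d = π/t_p = π/0.0140 = 224 rad/s.
ω_n = ω_d/√(1−ζ²) = 224/√0.951 = 230 rad/s.

ω_n ≈ 230 rad/s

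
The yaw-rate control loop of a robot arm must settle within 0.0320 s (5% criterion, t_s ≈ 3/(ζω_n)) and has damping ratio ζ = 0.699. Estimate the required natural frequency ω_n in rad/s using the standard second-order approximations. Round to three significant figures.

ω_n ≈ 134 rad/s

Rearranging t_s ≈ 3/(ζω_n) gives ω_n = 3/(ζ·t_s) = 3/(0.699 × 0.0320) = 134 rad/s.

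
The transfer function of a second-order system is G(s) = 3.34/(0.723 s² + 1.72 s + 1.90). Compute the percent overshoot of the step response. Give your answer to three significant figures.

Dividing through by 0.723: denominator becomes s² + 2.379 s + 2.628.
So ω_n = √2.628 = 1.62 rad/s and ζ = 2.379/(2·1.62) = 0.734.
%OS = 100·exp(−πζ/√(1−ζ²)) = 3.36%.

%OS ≈ 3.36%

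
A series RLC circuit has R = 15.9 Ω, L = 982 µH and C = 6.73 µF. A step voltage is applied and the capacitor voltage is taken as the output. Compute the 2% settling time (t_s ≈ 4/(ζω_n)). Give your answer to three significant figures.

t_s ≈ 0.000494 s

For a series RLC circuit (capacitor voltage as output), ω_n = 1/√(LC) = 1/√(982 µH · 6.73 µF) = 12300 rad/s.
ζ = (R/2)·√(C/L) = (15.9/2)·√(6.73 µF/982 µH) = 0.658.
t_s ≈ 4/(ζω_n) = 0.000494 s.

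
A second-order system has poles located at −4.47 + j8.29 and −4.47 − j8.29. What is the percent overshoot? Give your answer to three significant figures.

%OS ≈ 18.4%

|pole| = ω_n = √(4.47² + 8.29²) = 9.42 rad/s; ζ = cos θ = σ/ω_n = 0.475.
Overshoot: exp(−π·0.475/√(1−0.475²)) = 0.184, i.e. 18.4%.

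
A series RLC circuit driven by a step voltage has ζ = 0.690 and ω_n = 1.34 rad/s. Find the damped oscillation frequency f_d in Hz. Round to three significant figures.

f_d ≈ 0.154 Hz

ω_d = ω_n√(1−ζ²) = 1.34·√0.524 = 0.970 rad/s.
f_d = ω_d/(2π) = 0.154 Hz.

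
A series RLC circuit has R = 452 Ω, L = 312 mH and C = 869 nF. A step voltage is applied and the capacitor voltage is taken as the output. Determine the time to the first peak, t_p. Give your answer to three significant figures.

t_p ≈ 0.00177 s

For a series RLC circuit (capacitor voltage as output), ω_n = 1/√(LC) = 1/√(312 mH · 869 nF) = 1920 rad/s.
ζ = (R/2)·√(C/L) = (452/2)·√(869 nF/312 mH) = 0.377.
ω_d = ω_n√(1−ζ²) = 1780 rad/s. t_p = π/ω_d = 0.00177 s.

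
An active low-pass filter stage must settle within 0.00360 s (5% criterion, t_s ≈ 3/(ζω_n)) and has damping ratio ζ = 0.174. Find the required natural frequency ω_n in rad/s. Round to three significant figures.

Rearranging t_s ≈ 3/(ζω_n) gives ω_n = 3/(ζ·t_s) = 3/(0.174 × 0.00360) = 4790 rad/s.

ω_n ≈ 4790 rad/s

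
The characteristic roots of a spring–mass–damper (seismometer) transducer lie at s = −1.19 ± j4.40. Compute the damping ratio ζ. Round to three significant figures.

ζ ≈ 0.261

The poles are at −σ ± jω_d with σ = 1.19 and ω_d = 4.40, so ω_n = √(σ²+ω_d²) = 4.56 rad/s and ζ = σ/ω_n = 0.261.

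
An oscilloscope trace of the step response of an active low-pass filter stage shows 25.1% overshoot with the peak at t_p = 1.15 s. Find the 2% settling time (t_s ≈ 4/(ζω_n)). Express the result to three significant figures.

t_s ≈ 3.33 s

ζ from %OS: ζ = |ln 0.251|/√(π²+ln²0.251) = 0.403.
t_p = π/ω_d ⇒ ω_d = 2.73 rad/s; then ω_n = ω_d/√(1−ζ²) = 2.98 rad/s.
t_s ≈ 4/(ζω_n) = 4/(0.403·2.98) = 3.33 s.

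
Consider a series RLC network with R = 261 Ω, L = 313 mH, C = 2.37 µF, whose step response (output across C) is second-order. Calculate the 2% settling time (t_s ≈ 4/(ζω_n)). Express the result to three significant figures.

t_s ≈ 0.00959 s

For a series RLC circuit (capacitor voltage as output), ω_n = 1/√(LC) = 1/√(313 mH · 2.37 µF) = 1160 rad/s.
ζ = (R/2)·√(C/L) = (261/2)·√(2.37 µF/313 mH) = 0.359.
t_s ≈ 4/(ζω_n) = 0.00959 s.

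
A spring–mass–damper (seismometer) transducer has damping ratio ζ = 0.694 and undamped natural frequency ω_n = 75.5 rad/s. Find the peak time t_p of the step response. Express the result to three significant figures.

t_p ≈ 0.0578 s

The damped frequency is ω_d = ω_n√(1−ζ²) = 75.5·√(1−0.482) = 54.4 rad/s.
Peak time t_p = π/ω_d = π/54.4 = 0.0578 s.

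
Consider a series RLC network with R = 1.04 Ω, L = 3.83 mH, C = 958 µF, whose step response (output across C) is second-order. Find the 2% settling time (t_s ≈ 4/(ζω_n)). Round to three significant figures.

t_s ≈ 0.0295 s

For a series RLC circuit (capacitor voltage as output), ω_n = 1/√(LC) = 1/√(3.83 mH · 958 µF) = 522 rad/s.
ζ = (R/2)·√(C/L) = (1.04/2)·√(958 µF/3.83 mH) = 0.260.
t_s ≈ 4/(ζω_n) = 0.0295 s.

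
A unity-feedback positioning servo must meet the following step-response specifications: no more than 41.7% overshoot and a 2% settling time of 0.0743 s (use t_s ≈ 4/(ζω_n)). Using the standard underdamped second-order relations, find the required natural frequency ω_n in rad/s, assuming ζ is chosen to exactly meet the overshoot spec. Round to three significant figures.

ω_n ≈ 201 rad/s

ζ = −ln(OS)/√(π² + (ln OS)²). With OS = 0.417, ln OS = −0.8747 and ζ = 0.8747/3.261 = 0.268.
Then ω_n = 4/(ζ t_s) = 4/(0.268 × 0.0743) = 201 rad/s.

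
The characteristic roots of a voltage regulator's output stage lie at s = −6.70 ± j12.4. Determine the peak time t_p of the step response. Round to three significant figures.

t_p = π/ω_d with ω_d = 12.4 (the imaginary part), so t_p = 0.253 s.

t_p ≈ 0.253 s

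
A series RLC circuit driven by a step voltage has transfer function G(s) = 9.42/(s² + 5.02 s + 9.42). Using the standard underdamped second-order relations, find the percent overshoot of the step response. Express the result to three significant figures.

ω_n = √9.42 = 3.07 rad/s; ζ = 5.02/(2·3.07) = 0.818.
%OS = 100 e^{−πζ/√(1−ζ²)} with ζ = 0.818 gives 1.15%.

%OS ≈ 1.15%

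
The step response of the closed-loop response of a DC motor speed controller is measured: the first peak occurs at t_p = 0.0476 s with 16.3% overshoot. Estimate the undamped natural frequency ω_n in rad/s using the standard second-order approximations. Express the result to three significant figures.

ω_n ≈ 76.2 rad/s

The overshoot fixes ζ = −ln(OS)/√(π²+ln²(OS)) = 0.500.
From t_p = π/ω_d, ω_d = π/0.0476 = 66.0 rad/s, so ω_n = ω_d/√(1−ζ²) = 76.2 rad/s.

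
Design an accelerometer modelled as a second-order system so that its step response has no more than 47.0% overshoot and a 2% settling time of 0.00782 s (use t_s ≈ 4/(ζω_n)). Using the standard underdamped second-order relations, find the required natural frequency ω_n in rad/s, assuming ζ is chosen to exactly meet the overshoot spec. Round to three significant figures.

From %OS = 100·exp(−πζ/√(1−ζ²)), invert to get ζ = −ln(OS)/√(π² + ln²(OS)) with OS = 0.470.
−ln 0.470 = 0.7550, so ζ = 0.7550/√(π² + 0.5701) = 0.234.
From t_s ≈ 4/(ζω_n): ω_n = 4/(ζ·t_s) = 4/(0.234·0.00782) = 2190 rad/s.

ω_n ≈ 2190 rad/s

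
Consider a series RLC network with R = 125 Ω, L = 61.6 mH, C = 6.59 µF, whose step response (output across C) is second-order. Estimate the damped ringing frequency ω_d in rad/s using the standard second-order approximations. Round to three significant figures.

ω_d ≈ 1200 rad/s

For a series RLC circuit (capacitor voltage as output), ω_n = 1/√(LC) = 1/√(61.6 mH · 6.59 µF) = 1570 rad/s.
ζ = (R/2)·√(C/L) = (125/2)·√(6.59 µF/61.6 mH) = 0.646.
ω_d = ω_n√(1−ζ²) = 1200 rad/s.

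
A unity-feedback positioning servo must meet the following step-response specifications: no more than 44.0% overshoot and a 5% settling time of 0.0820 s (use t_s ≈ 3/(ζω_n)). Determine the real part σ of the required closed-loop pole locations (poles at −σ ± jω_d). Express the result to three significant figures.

The settling-time spec alone fixes σ = ζω_n = 3/t_s = 3/0.0820 = 36.6.
(Overshoot then fixes ζ = 0.253 and hence ω_d = σ·√(1−ζ²)/ζ = 140 rad/s.)

σ ≈ 36.6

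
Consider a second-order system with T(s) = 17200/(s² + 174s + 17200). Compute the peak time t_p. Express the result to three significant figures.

Comparing the denominator to s² + 2ζω_n s + ω_n²: ω_n = √17200 = 131 rad/s, and 2ζω_n = 174 so ζ = 174/(2·131) = 0.663.
ω_d = 131·√(1 − 0.663²) = 98.1 rad/s. Then t_p = π/ω_d = 0.0320 s.

t_p ≈ 0.0320 s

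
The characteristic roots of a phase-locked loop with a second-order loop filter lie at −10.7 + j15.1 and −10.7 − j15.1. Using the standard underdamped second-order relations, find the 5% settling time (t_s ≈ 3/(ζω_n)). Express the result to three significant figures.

For poles at −σ ± jω_d, ζω_n = σ = 10.7, so t_s ≈ 3/σ = 0.280 s.

t_s ≈ 0.280 s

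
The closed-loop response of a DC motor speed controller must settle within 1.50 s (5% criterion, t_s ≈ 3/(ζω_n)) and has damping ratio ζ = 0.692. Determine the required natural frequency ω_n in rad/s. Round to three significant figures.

ω_n ≈ 2.89 rad/s

Rearranging t_s ≈ 3/(ζω_n) gives ω_n = 3/(ζ·t_s) = 3/(0.692 × 1.50) = 2.89 rad/s.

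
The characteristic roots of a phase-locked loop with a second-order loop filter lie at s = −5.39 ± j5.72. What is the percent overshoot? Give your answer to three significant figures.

The poles are at −σ ± jω_d with σ = 5.39 and ω_d = 5.72, so ω_n = √(σ²+ω_d²) = 7.86 rad/s and ζ = σ/ω_n = 0.686.
Overshoot: exp(−π·0.686/√(1−0.686²)) = 0.0518, i.e. 5.18%.

%OS ≈ 5.18%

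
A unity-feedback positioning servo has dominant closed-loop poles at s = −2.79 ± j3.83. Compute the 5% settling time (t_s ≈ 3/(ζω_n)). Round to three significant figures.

t_s ≈ 1.08 s

For poles at −σ ± jω_d, ζω_n = σ = 2.79, so t_s ≈ 3/σ = 1.08 s.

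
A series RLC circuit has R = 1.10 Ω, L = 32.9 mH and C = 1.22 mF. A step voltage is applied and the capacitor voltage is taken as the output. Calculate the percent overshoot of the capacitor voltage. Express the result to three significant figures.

For a series RLC circuit (capacitor voltage as output), ω_n = 1/√(LC) = 1/√(32.9 mH · 1.22 mF) = 158 rad/s.
ζ = (R/2)·√(C/L) = (1.10/2)·√(1.22 mF/32.9 mH) = 0.106.
Overshoot: exp(−π·0.106/√(1−0.106²)) = 0.716, i.e. 71.6%.

%OS ≈ 71.6%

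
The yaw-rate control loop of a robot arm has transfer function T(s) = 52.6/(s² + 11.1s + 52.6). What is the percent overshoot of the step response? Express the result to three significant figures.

Comparing the denominator to s² + 2ζω_n s + ω_n²: ω_n = √52.6 = 7.25 rad/s, and 2ζω_n = 11.1 so ζ = 11.1/(2·7.25) = 0.765.
%OS = 100 e^{−πζ/√(1−ζ²)} with ζ = 0.765 gives 2.39%.

%OS ≈ 2.39%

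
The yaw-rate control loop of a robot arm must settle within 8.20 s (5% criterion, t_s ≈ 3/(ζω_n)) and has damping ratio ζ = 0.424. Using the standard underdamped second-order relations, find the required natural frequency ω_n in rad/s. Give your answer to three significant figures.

ω_n ≈ 0.863 rad/s

Rearranging t_s ≈ 3/(ζω_n) gives ω_n = 3/(ζ·t_s) = 3/(0.424 × 8.20) = 0.863 rad/s.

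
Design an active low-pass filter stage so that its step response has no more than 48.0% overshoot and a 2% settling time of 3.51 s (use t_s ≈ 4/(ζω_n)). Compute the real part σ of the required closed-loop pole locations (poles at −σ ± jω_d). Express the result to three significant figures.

σ ≈ 1.14

The settling-time spec alone fixes σ = ζω_n = 4/t_s = 4/3.51 = 1.14.
(Overshoot then fixes ζ = 0.228 and hence ω_d = σ·√(1−ζ²)/ζ = 4.88 rad/s.)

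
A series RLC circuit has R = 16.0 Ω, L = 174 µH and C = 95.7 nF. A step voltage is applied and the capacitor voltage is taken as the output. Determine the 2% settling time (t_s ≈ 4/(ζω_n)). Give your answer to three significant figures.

For a series RLC circuit (capacitor voltage as output), ω_n = 1/√(LC) = 1/√(174 µH · 95.7 nF) = 245000 rad/s.
ζ = (R/2)·√(C/L) = (16.0/2)·√(95.7 nF/174 µH) = 0.188.
t_s ≈ 4/(ζω_n) = 0.0000870 s.

t_s ≈ 0.0000870 s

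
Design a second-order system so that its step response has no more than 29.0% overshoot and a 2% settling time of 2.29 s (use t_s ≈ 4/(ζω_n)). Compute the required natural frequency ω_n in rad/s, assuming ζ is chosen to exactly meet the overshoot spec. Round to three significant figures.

ω_n ≈ 4.76 rad/s

ζ = −ln(OS)/√(π² + (ln OS)²). With OS = 0.290, ln OS = −1.238 and ζ = 1.238/3.377 = 0.367.
Then ω_n = 4/(ζ t_s) = 4/(0.367 × 2.29) = 4.76 rad/s.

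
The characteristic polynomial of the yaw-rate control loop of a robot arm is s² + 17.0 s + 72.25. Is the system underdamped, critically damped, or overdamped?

a² − 4b = 17.0² − 4·72.25 = 0 (repeated real root); the system is critically damped.

critically damped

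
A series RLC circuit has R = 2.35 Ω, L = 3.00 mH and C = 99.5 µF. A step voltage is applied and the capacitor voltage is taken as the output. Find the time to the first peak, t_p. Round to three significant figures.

t_p ≈ 0.00176 s

For a series RLC circuit (capacitor voltage as output), ω_n = 1/√(LC) = 1/√(3.00 mH · 99.5 µF) = 1830 rad/s.
ζ = (R/2)·√(C/L) = (2.35/2)·√(99.5 µF/3.00 mH) = 0.214.
ω_d = 1830·√(1 − 0.214²) = 1790 rad/s. t_p = π/ω_d = 0.00176 s.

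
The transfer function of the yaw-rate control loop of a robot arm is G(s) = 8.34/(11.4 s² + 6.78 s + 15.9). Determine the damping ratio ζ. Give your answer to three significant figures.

ζ ≈ 0.252

Dividing through by 11.4: denominator becomes s² + 0.5947 s + 1.395.
So ω_n = √1.395 = 1.18 rad/s and ζ = 0.5947/(2·1.18) = 0.252.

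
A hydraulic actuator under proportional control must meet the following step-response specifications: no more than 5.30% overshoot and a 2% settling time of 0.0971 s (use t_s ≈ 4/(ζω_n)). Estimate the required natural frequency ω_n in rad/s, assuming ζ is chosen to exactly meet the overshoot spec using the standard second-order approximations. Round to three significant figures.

From %OS = 100·exp(−πζ/√(1−ζ²)), invert to get ζ = −ln(OS)/√(π² + ln²(OS)) with OS = 0.0530.
−ln 0.0530 = 2.937, so ζ = 2.937/√(π² + 8.629) = 0.683.
From t_s ≈ 4/(ζω_n): ω_n = 4/(ζ·t_s) = 4/(0.683·0.0971) = 60.3 rad/s.

ω_n ≈ 60.3 rad/s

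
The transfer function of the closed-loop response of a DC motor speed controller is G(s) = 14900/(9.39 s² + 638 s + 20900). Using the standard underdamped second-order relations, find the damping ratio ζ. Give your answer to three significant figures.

ζ ≈ 0.720

Dividing through by 9.39: denominator becomes s² + 67.94 s + 2226.
So ω_n = √2226 = 47.2 rad/s and ζ = 67.94/(2·47.2) = 0.720.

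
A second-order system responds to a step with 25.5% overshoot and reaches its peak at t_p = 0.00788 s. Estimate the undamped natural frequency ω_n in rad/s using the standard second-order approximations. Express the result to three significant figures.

The overshoot fixes ζ = −ln(OS)/√(π²+ln²(OS)) = 0.399.
From t_p = π/ω_d, ω_d = π/0.00788 = 399 rad/s, so ω_n = ω_d/√(1−ζ²) = 435 rad/s.

ω_n ≈ 435 rad/s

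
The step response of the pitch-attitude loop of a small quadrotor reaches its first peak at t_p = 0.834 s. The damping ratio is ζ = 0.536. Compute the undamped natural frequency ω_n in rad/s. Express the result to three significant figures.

Peak time t_p = π/ω_d, so ω_d = π/t_p = π/0.834 = 3.77 rad/s.
ω_n = ω_d/√(1−ζ²) = 3.77/√0.713 = 4.46 rad/s.

ω_n ≈ 4.46 rad/s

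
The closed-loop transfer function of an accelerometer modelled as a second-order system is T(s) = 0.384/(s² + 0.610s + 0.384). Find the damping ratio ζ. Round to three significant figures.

ω_n = √0.384 = 0.620 rad/s; ζ = 0.610/(2·0.620) = 0.492.

ζ ≈ 0.492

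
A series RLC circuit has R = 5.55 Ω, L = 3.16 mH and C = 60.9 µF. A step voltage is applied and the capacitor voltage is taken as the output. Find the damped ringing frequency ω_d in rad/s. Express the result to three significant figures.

For a series RLC circuit (capacitor voltage as output), ω_n = 1/√(LC) = 1/√(3.16 mH · 60.9 µF) = 2280 rad/s.
ζ = (R/2)·√(C/L) = (5.55/2)·√(60.9 µF/3.16 mH) = 0.385.
ω_d = ω_n√(1−ζ²) = 2100 rad/s.

ω_d ≈ 2100 rad/s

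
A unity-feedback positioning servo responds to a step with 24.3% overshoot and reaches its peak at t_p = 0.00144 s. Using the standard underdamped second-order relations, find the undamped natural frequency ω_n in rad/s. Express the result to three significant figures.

From the overshoot, ζ = −ln(OS)/√(π²+ln²(OS)) = 0.411.
t_p = π/ω_d ⇒ ω_d = 2180 rad/s; then ω_n = ω_d/√(1−ζ²) = 2390 rad/s.

ω_n ≈ 2390 rad/s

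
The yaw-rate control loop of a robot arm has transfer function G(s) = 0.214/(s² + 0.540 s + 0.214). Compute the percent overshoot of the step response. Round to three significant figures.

ω_n = √0.214 = 0.463 rad/s; ζ = 0.540/(2·0.463) = 0.584.
%OS = 100 e^{−πζ/√(1−ζ²)} with ζ = 0.584 gives 10.5%.

%OS ≈ 10.5%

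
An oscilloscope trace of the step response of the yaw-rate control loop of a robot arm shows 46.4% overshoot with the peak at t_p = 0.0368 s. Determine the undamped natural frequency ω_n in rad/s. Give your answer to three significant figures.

The overshoot fixes ζ = −ln(OS)/√(π²+ln²(OS)) = 0.237.
t_p = π/ω_d ⇒ ω_d = 85.4 rad/s; then ω_n = ω_d/√(1−ζ²) = 87.9 rad/s.

ω_n ≈ 87.9 rad/s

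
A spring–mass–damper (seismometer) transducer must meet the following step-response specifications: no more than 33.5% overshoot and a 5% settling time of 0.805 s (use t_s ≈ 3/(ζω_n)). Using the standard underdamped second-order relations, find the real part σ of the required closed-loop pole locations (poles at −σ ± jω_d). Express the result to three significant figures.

σ ≈ 3.73

The settling-time spec alone fixes σ = ζω_n = 3/t_s = 3/0.805 = 3.73.
(Overshoot then fixes ζ = 0.329 and hence ω_d = σ·√(1−ζ²)/ζ = 10.7 rad/s.)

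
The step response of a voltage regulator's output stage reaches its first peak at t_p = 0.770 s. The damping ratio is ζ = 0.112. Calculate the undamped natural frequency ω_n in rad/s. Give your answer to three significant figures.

Peak time t_p = π/ω_d, so ω_d = π/t_p = π/0.770 = 4.08 rad/s.
ω_n = ω_d/√(1−ζ²) = 4.08/√0.987 = 4.11 rad/s.

ω_n ≈ 4.11 rad/s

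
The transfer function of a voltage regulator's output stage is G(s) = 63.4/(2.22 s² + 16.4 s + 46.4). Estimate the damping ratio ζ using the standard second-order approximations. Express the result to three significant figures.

ζ ≈ 0.808

Dividing through by 2.22: denominator becomes s² + 7.387 s + 20.90.
So ω_n = √20.90 = 4.57 rad/s and ζ = 7.387/(2·4.57) = 0.808.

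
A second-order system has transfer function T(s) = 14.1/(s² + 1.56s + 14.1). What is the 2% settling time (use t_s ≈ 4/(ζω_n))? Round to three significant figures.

t_s ≈ 5.13 s

ω_n = √14.1 = 3.75 rad/s; ζ = 1.56/(2·3.75) = 0.208.
t_s ≈ 4/(ζω_n) = 4/(0.208·3.75) = 5.13 s.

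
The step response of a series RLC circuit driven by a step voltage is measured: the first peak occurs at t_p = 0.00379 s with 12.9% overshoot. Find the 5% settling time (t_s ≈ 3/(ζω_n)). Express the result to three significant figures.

ζ from %OS: ζ = |ln 0.129|/√(π²+ln²0.129) = 0.546.
From t_p = π/ω_d, ω_d = π/0.00379 = 829 rad/s, so ω_n = ω_d/√(1−ζ²) = 989 rad/s.
t_s ≈ 3/(ζω_n) = 3/(0.546·989) = 0.00555 s.

t_s ≈ 0.00555 s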